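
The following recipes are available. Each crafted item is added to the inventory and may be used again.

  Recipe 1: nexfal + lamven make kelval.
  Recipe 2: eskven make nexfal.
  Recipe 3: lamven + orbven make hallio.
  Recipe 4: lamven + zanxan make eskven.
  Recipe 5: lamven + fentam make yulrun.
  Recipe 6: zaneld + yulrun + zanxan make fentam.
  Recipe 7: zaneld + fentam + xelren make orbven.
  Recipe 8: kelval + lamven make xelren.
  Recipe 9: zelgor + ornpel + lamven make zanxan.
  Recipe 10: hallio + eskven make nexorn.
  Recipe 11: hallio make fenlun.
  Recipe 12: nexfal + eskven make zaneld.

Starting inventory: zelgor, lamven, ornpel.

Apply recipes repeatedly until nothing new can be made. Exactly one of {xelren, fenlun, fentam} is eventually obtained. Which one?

zelgor + ornpel + lamven → zanxan (Recipe 9).
lamven + zanxan → eskven (Recipe 4).
Using Recipe 2, eskven makes nexfal.
Using Recipe 1, nexfal and lamven make kelval.
kelval + lamven → xelren (Recipe 8).
fenlun would need hallio (Recipe 11), but hallio is never obtained. fentam would need zaneld, yulrun, and zanxan (Recipe 6), but yulrun is never obtained.

xelren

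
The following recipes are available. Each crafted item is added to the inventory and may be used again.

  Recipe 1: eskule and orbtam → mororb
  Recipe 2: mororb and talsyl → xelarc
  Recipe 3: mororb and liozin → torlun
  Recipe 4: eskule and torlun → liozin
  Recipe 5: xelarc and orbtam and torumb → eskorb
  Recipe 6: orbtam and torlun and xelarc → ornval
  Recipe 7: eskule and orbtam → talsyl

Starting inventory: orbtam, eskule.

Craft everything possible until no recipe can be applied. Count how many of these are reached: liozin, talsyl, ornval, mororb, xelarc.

3

eskule and orbtam → talsyl (Recipe 7).
Using Recipe 1, eskule and orbtam make mororb.
mororb and talsyl → xelarc (Recipe 2).
liozin would need eskule and torlun (Recipe 4), but torlun is never obtained.
talsyl: reached.
ornval would need orbtam, torlun, and xelarc (Recipe 6), but torlun is never obtained.
mororb: reached.
xelarc: reached.
Reached: talsyl, mororb, and xelarc — 3 of the 5.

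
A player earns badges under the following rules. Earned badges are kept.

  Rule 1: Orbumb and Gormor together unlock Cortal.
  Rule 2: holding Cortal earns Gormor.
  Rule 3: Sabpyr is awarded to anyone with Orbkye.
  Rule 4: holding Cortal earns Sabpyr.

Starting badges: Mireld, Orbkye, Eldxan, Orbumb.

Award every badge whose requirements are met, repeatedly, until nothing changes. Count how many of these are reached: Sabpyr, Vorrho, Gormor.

1

With Orbkye, Sabpyr is earned (Rule 3).
Sabpyr: reached.
No rule produces Vorrho, and it is not given.
Gormor would need Cortal (Rule 2), but Cortal is never earned.
Reached: Sabpyr — 1 of the 3.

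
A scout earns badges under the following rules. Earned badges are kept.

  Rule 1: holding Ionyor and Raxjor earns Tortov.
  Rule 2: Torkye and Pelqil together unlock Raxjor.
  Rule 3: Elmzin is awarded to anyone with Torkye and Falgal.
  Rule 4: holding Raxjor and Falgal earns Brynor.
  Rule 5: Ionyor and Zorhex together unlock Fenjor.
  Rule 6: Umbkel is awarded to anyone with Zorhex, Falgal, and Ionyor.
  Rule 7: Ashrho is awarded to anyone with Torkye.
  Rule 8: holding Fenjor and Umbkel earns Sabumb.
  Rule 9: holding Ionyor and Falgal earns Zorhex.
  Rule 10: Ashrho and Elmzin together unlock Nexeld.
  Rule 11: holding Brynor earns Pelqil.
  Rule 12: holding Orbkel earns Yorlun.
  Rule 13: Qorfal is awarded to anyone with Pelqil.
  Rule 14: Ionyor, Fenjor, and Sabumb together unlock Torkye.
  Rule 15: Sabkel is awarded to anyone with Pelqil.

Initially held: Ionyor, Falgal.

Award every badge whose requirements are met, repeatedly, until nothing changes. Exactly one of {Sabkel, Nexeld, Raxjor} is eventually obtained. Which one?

With Ionyor and Falgal, Zorhex is earned (Rule 9).
With Zorhex, Falgal, and Ionyor, Umbkel is earned (Rule 6).
With Ionyor and Zorhex, Fenjor is earned (Rule 5).
With Fenjor and Umbkel, Sabumb is earned (Rule 8).
With Ionyor, Fenjor, and Sabumb, Torkye is earned (Rule 14).
With Torkye, Ashrho is earned (Rule 7).
With Torkye and Falgal, Elmzin is earned (Rule 3).
With Ashrho and Elmzin, Nexeld is earned (Rule 10).
Raxjor would need Torkye and Pelqil (Rule 2), but Pelqil is never earned. Sabkel would need Pelqil (Rule 15), but Pelqil is never earned.

Nexeld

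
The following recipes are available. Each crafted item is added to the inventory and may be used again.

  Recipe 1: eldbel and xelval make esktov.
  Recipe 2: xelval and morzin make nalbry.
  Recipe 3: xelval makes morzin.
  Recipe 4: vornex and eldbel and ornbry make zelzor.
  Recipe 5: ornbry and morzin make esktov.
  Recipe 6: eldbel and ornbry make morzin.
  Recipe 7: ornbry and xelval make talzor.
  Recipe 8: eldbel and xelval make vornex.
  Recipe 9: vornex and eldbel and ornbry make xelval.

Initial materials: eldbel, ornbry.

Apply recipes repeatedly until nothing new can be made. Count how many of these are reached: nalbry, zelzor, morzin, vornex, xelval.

1

Using Recipe 6, eldbel and ornbry make morzin.
nalbry would need xelval and morzin (Recipe 2), but xelval is never obtained.
zelzor would need vornex, eldbel, and ornbry (Recipe 4), but vornex is never obtained.
morzin: reached.
vornex would need eldbel and xelval (Recipe 8), but xelval is never obtained.
xelval would need vornex, eldbel, and ornbry (Recipe 9), but vornex is never obtained.
Reached: morzin — 1 of the 5.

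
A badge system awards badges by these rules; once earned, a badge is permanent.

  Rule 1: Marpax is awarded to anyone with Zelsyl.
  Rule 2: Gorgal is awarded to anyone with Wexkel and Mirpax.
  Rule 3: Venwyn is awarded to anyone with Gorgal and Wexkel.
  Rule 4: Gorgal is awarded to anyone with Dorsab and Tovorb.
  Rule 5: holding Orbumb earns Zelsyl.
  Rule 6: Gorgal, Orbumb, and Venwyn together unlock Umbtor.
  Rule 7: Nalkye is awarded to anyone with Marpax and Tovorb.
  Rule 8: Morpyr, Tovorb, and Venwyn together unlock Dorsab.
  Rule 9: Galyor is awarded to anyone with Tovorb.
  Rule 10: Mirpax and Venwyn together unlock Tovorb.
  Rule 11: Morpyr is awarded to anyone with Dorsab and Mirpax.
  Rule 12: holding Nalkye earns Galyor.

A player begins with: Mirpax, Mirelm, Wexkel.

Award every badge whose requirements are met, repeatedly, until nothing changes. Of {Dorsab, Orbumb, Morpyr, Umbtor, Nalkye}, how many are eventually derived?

0

Dorsab would need Morpyr, Tovorb, and Venwyn (Rule 8), but Morpyr is never earned.
No rule produces Orbumb, and it is not given.
Morpyr would need Dorsab and Mirpax (Rule 11), but Dorsab is never earned.
Umbtor would need Gorgal, Orbumb, and Venwyn (Rule 6), but Orbumb is never earned.
Nalkye would need Marpax and Tovorb (Rule 7), but Marpax is never earned.
None of the 5 are reached.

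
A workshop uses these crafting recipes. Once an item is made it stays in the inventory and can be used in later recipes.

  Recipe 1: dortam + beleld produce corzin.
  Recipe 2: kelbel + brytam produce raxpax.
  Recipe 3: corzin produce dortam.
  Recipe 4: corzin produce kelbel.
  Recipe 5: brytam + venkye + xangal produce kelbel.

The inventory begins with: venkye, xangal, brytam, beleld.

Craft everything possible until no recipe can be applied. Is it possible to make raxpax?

Yes

Using Recipe 5, brytam, venkye, and xangal make kelbel.
kelbel + brytam → raxpax (Recipe 2).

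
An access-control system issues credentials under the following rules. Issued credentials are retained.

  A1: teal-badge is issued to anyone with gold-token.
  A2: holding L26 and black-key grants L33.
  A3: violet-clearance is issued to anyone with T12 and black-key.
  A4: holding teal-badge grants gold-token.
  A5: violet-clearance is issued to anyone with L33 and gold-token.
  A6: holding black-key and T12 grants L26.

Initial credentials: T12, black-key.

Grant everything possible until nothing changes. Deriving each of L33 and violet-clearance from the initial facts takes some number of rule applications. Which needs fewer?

violet-clearance: Holding T12 and black-key grants violet-clearance (A3). [1 rule application]
L33: Holding black-key and T12 grants L26 (A6). Holding L26 and black-key grants L33 (A2). [2 rule applications]
violet-clearance needs fewer.

violet-clearance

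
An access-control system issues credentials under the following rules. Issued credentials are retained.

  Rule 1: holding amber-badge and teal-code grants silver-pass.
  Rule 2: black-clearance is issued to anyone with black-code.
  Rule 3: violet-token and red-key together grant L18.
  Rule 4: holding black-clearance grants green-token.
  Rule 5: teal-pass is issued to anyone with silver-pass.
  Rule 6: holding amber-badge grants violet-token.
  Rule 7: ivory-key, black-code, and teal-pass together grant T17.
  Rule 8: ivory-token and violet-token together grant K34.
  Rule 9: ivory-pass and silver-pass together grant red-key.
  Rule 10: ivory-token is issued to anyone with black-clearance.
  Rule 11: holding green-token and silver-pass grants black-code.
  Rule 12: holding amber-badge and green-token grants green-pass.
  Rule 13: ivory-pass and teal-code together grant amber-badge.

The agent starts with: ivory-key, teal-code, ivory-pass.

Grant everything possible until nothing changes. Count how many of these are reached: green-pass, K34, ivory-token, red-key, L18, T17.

Holding ivory-pass and teal-code grants amber-badge (Rule 13).
Holding amber-badge and teal-code grants silver-pass (Rule 1).
Holding amber-badge grants violet-token (Rule 6).
Holding ivory-pass and silver-pass grants red-key (Rule 9).
Holding violet-token and red-key grants L18 (Rule 3).
green-pass would need amber-badge and green-token (Rule 12), but green-token is never granted.
K34 would need ivory-token and violet-token (Rule 8), but ivory-token is never granted.
ivory-token would need black-clearance (Rule 10), but black-clearance is never granted.
red-key: reached.
L18: reached.
T17 would need ivory-key, black-code, and teal-pass (Rule 7), but black-code is never granted.
Reached: red-key and L18 — 2 of the 6.

2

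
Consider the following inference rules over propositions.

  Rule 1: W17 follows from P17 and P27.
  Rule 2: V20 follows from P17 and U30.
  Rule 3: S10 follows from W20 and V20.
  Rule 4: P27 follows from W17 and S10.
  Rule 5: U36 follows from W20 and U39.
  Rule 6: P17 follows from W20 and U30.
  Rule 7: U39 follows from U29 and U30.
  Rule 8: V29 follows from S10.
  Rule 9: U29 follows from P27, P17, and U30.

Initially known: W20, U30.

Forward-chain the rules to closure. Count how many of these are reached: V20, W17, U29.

1

From W20 and U30, Rule 6 gives P17.
From P17 and U30, Rule 2 gives V20.
V20: reached.
W17 would need P17 and P27 (Rule 1), but P27 is never established.
U29 would need P27, P17, and U30 (Rule 9), but P27 is never established.
Reached: V20 — 1 of the 3.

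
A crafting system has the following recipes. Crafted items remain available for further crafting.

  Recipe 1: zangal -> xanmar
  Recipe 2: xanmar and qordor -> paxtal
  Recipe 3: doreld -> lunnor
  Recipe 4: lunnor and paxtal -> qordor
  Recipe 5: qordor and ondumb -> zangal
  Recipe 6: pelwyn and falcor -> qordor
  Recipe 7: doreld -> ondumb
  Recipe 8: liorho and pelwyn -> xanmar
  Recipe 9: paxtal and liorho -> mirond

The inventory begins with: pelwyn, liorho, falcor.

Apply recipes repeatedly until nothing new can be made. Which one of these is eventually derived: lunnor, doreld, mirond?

pelwyn and falcor -> qordor (Recipe 6).
liorho and pelwyn -> xanmar (Recipe 8).
Using Recipe 2, xanmar and qordor make paxtal.
Using Recipe 9, paxtal and liorho make mirond.
No rule produces doreld, and it is not given. lunnor would need doreld (Recipe 3), but doreld is never obtained.

mirond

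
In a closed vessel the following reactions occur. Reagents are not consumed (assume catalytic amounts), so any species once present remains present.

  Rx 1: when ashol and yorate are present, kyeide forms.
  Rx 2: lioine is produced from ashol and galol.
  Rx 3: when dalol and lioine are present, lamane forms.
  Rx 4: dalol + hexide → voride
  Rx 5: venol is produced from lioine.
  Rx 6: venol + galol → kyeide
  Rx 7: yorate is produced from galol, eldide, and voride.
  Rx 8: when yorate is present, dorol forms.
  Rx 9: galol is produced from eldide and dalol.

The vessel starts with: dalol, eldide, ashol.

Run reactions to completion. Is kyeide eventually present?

eldide and dalol present → galol forms (Rx 9).
ashol and galol present → lioine forms (Rx 2).
lioine present → venol forms (Rx 5).
venol and galol present → kyeide forms (Rx 6).

Yes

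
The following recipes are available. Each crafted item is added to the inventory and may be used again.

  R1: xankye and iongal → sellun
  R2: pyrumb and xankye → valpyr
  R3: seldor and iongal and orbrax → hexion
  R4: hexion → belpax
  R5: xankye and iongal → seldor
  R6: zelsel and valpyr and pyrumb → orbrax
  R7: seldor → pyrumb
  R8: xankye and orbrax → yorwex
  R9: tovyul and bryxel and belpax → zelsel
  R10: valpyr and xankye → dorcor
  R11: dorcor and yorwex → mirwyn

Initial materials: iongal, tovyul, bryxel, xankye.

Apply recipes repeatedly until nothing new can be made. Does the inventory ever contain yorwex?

yorwex would need xankye and orbrax (R8), but orbrax is never obtained.

No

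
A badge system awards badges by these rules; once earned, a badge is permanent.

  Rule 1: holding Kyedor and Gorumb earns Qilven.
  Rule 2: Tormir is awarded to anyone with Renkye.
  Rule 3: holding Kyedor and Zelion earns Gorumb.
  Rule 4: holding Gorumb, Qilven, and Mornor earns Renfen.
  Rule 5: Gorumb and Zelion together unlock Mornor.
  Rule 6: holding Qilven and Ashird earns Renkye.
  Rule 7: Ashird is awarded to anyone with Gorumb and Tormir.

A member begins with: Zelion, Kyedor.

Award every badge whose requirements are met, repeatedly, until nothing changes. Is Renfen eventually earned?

With Kyedor and Zelion, Gorumb is earned (Rule 3).
With Gorumb and Zelion, Mornor is earned (Rule 5).
With Kyedor and Gorumb, Qilven is earned (Rule 1).
With Gorumb, Qilven, and Mornor, Renfen is earned (Rule 4).

Yes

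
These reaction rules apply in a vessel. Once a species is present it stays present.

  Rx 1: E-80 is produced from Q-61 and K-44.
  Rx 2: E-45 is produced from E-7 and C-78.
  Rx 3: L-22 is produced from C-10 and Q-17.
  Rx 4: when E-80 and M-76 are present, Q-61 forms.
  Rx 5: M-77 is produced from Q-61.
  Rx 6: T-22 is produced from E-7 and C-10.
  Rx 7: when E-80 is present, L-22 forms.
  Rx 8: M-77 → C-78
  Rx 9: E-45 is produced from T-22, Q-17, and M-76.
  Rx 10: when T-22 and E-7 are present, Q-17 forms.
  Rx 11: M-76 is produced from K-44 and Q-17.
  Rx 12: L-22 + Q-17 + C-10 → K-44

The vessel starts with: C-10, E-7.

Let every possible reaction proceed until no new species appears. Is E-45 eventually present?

Yes

E-7 and C-10 present → T-22 forms (Rx 6).
T-22 and E-7 present → Q-17 forms (Rx 10).
C-10 and Q-17 present → L-22 forms (Rx 3).
L-22, Q-17, and C-10 present → K-44 forms (Rx 12).
K-44 and Q-17 present → M-76 forms (Rx 11).
T-22, Q-17, and M-76 present → E-45 forms (Rx 9).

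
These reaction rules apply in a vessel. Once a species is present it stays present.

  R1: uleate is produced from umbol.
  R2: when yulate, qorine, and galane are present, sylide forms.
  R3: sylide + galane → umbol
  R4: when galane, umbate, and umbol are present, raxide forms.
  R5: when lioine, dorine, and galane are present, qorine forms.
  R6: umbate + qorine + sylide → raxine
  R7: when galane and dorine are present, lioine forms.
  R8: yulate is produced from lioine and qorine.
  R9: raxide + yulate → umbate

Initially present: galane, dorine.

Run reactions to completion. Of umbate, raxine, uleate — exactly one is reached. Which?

galane and dorine present → lioine forms (R7).
lioine, dorine, and galane present → qorine forms (R5).
lioine and qorine present → yulate forms (R8).
yulate, qorine, and galane present → sylide forms (R2).
sylide and galane present → umbol forms (R3).
umbol present → uleate forms (R1).
umbate would need raxide and yulate (R9), but raxide never forms. raxine would need umbate, qorine, and sylide (R6), but umbate never forms.

uleate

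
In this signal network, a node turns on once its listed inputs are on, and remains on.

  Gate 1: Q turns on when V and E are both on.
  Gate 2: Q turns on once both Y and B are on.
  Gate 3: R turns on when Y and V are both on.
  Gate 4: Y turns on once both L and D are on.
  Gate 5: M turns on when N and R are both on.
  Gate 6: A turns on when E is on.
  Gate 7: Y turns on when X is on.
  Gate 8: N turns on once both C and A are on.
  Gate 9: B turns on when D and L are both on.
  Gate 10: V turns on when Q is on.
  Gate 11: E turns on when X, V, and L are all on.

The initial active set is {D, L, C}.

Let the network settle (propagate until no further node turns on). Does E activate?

E would need X, V, and L (Gate 11), but X never turns on.

No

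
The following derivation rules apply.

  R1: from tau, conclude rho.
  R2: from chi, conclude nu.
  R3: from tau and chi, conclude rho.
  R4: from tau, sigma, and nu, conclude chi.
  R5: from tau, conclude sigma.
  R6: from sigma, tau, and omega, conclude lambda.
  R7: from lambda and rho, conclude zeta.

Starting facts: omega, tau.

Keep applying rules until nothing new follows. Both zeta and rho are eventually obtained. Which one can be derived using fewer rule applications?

rho: From tau, R1 gives rho. [1 rule application]
zeta: tau holds, so rho follows (R1). From tau, R5 gives sigma. From sigma, tau, and omega, R6 gives lambda. lambda and rho hold, so zeta follows (R7). [4 rule applications]
rho needs fewer.

rho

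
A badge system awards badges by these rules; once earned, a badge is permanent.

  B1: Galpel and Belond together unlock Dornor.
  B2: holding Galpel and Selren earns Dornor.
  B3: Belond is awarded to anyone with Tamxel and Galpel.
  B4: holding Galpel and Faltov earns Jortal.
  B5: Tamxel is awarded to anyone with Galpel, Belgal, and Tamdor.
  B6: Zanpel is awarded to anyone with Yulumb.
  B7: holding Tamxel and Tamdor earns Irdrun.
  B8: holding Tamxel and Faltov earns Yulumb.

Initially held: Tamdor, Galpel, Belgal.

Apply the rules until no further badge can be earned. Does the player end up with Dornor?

With Galpel, Belgal, and Tamdor, Tamxel is earned (B5).
With Tamxel and Galpel, Belond is earned (B3).
With Galpel and Belond, Dornor is earned (B1).

Yes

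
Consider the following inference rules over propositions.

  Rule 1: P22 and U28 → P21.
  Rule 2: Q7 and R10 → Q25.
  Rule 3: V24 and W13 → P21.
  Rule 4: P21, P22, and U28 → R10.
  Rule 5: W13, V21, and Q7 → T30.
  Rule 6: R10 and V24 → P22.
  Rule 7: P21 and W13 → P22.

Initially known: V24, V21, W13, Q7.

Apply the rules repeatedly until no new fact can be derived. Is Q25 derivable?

Q25 would need Q7 and R10 (Rule 2), but R10 is never established.

No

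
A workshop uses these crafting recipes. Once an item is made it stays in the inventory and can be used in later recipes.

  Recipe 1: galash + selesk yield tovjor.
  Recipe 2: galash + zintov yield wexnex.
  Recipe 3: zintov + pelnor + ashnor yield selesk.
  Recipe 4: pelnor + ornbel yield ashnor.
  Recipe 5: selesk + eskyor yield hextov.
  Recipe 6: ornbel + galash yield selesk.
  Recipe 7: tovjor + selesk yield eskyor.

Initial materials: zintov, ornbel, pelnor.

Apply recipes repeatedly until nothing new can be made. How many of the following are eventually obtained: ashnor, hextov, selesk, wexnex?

Using Recipe 4, pelnor and ornbel make ashnor.
zintov + pelnor + ashnor → selesk (Recipe 3).
ashnor: reached.
hextov would need selesk and eskyor (Recipe 5), but eskyor is never obtained.
selesk: reached.
wexnex would need galash and zintov (Recipe 2), but galash is never obtained.
Reached: ashnor and selesk — 2 of the 4.

2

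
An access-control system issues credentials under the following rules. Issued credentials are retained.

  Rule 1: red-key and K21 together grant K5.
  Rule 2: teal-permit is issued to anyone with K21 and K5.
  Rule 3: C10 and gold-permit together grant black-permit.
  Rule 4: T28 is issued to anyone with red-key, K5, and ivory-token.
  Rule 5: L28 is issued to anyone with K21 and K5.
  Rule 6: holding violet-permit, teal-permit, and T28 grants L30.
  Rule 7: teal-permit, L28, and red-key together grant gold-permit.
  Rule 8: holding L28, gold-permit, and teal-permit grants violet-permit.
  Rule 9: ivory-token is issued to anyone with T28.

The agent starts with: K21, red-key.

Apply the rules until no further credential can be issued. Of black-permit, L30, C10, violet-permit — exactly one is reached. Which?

Holding red-key and K21 grants K5 (Rule 1).
Holding K21 and K5 grants teal-permit (Rule 2).
Holding K21 and K5 grants L28 (Rule 5).
Holding teal-permit, L28, and red-key grants gold-permit (Rule 7).
Holding L28, gold-permit, and teal-permit grants violet-permit (Rule 8).
No rule produces C10, and it is not given. L30 would need violet-permit, teal-permit, and T28 (Rule 6), but T28 is never granted. black-permit would need C10 and gold-permit (Rule 3), but C10 is never granted.

violet-permit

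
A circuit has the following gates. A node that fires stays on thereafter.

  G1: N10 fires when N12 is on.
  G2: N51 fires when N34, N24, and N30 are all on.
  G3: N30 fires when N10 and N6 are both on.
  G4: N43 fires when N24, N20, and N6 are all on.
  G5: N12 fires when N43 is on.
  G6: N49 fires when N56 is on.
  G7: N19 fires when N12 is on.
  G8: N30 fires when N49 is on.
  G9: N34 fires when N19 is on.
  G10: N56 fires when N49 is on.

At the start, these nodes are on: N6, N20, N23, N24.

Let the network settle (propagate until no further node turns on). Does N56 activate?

No

N56 would need N49 (G10), but N49 never turns on.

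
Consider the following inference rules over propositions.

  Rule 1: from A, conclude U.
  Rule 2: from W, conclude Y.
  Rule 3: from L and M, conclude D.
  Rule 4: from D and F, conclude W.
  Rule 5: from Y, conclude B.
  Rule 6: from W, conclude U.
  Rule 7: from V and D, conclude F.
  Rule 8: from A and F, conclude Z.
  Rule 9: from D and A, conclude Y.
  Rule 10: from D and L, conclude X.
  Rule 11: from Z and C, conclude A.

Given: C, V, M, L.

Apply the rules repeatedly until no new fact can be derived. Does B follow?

L and M hold, so D follows (Rule 3).
From V and D, Rule 7 gives F.
D and F hold, so W follows (Rule 4).
From W, Rule 2 gives Y.
Y holds, so B follows (Rule 5).

Yes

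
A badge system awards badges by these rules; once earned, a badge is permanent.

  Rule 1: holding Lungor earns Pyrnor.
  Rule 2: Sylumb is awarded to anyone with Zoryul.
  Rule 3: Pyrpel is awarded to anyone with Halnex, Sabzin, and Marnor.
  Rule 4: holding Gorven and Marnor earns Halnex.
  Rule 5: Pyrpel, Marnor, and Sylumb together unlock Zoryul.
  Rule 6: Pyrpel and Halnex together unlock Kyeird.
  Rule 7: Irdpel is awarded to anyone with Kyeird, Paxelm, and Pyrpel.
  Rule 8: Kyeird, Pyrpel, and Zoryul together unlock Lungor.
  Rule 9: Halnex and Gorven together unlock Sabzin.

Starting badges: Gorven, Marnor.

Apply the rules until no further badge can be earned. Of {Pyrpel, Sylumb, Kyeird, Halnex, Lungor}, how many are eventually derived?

3

With Gorven and Marnor, Halnex is earned (Rule 4).
With Halnex and Gorven, Sabzin is earned (Rule 9).
With Halnex, Sabzin, and Marnor, Pyrpel is earned (Rule 3).
With Pyrpel and Halnex, Kyeird is earned (Rule 6).
Pyrpel: reached.
Sylumb would need Zoryul (Rule 2), but Zoryul is never earned.
Kyeird: reached.
Halnex: reached.
Lungor would need Kyeird, Pyrpel, and Zoryul (Rule 8), but Zoryul is never earned.
Reached: Pyrpel, Kyeird, and Halnex — 3 of the 5.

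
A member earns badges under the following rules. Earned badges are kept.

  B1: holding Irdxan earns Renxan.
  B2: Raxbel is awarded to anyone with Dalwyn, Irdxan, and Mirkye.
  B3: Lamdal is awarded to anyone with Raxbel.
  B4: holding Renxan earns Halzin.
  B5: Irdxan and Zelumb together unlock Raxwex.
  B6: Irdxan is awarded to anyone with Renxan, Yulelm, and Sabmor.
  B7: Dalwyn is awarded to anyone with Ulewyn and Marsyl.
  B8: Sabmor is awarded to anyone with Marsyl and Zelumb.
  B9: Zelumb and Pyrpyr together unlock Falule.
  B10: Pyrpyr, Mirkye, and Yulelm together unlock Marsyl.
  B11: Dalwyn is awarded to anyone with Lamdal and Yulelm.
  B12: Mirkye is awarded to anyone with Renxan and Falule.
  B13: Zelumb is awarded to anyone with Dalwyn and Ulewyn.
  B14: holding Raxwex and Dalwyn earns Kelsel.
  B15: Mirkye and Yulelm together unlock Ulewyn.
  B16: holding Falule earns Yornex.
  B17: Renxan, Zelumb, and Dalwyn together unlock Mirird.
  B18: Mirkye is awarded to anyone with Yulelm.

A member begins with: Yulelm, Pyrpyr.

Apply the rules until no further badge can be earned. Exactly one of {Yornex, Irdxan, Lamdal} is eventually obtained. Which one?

With Yulelm, Mirkye is earned (B18).
With Mirkye and Yulelm, Ulewyn is earned (B15).
With Pyrpyr, Mirkye, and Yulelm, Marsyl is earned (B10).
With Ulewyn and Marsyl, Dalwyn is earned (B7).
With Dalwyn and Ulewyn, Zelumb is earned (B13).
With Zelumb and Pyrpyr, Falule is earned (B9).
With Falule, Yornex is earned (B16).
Lamdal would need Raxbel (B3), but Raxbel is never earned. Irdxan would need Renxan, Yulelm, and Sabmor (B6), but Renxan is never earned.

Yornex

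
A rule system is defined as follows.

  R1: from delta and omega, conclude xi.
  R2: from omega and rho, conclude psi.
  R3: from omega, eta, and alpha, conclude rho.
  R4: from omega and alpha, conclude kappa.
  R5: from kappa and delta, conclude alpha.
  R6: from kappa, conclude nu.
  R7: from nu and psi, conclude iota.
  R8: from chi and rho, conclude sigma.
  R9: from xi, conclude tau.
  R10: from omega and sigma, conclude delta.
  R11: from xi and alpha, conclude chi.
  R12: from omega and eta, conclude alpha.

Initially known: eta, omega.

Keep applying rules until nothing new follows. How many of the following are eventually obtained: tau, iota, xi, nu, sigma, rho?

omega and eta hold, so alpha follows (R12).
From omega, eta, and alpha, R3 gives rho.
From omega and alpha, R4 gives kappa.
omega and rho hold, so psi follows (R2).
From kappa, R6 gives nu.
nu and psi hold, so iota follows (R7).
tau would need xi (R9), but xi is never established.
iota: reached.
xi would need delta and omega (R1), but delta is never established.
nu: reached.
sigma would need chi and rho (R8), but chi is never established.
rho: reached.
Reached: iota, nu, and rho — 3 of the 6.

3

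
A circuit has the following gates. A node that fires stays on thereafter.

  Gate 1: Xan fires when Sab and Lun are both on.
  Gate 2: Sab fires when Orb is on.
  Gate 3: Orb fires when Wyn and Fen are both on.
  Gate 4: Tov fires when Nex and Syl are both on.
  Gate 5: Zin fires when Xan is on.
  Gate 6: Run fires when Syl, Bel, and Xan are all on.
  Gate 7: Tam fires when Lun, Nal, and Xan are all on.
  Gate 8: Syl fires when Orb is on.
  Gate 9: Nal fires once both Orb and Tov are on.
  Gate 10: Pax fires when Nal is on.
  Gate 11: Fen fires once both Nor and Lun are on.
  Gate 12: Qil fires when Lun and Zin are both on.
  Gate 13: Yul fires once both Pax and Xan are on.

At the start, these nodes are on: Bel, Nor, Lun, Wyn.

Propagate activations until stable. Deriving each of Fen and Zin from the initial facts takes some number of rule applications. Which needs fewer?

Fen: Nor and Lun are on, so Fen fires (Gate 11). [1 rule application]
Zin: Gate 11: Nor and Lun on → Fen on. Wyn and Fen are on, so Orb fires (Gate 3). Orb is on, so Sab fires (Gate 2). Gate 1: Sab and Lun on → Xan on. Gate 5: Xan on → Zin on. [5 rule applications]
Fen needs fewer.

Fen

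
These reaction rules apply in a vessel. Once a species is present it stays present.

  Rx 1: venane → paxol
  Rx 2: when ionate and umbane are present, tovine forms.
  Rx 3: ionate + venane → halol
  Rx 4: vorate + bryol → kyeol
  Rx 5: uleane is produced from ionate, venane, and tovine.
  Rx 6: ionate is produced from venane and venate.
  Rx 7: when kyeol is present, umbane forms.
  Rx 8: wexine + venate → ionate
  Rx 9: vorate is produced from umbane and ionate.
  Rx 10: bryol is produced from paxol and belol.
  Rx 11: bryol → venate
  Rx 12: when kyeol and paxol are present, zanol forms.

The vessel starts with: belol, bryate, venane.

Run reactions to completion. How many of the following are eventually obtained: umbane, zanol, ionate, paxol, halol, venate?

venane present → paxol forms (Rx 1).
paxol and belol present → bryol forms (Rx 10).
bryol present → venate forms (Rx 11).
venane and venate present → ionate forms (Rx 6).
ionate and venane present → halol forms (Rx 3).
umbane would need kyeol (Rx 7), but kyeol never forms.
zanol would need kyeol and paxol (Rx 12), but kyeol never forms.
ionate: reached.
paxol: reached.
halol: reached.
venate: reached.
Reached: ionate, paxol, halol, and venate — 4 of the 6.

4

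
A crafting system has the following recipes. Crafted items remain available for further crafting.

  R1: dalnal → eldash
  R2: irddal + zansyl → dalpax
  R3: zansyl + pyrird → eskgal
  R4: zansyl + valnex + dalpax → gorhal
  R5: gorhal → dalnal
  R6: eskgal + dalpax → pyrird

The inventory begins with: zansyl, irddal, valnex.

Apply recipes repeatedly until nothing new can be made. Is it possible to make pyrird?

pyrird would need eskgal and dalpax (R6), but eskgal is never obtained.

No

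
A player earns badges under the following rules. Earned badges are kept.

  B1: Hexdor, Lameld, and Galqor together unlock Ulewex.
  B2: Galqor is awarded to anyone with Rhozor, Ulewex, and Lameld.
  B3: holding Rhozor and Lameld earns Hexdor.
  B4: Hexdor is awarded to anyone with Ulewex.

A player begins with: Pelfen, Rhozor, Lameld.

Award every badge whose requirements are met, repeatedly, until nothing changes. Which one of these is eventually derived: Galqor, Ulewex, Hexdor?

Hexdor

With Rhozor and Lameld, Hexdor is earned (B3).
Galqor would need Rhozor, Ulewex, and Lameld (B2), but Ulewex is never earned. Ulewex would need Hexdor, Lameld, and Galqor (B1), but Galqor is never earned.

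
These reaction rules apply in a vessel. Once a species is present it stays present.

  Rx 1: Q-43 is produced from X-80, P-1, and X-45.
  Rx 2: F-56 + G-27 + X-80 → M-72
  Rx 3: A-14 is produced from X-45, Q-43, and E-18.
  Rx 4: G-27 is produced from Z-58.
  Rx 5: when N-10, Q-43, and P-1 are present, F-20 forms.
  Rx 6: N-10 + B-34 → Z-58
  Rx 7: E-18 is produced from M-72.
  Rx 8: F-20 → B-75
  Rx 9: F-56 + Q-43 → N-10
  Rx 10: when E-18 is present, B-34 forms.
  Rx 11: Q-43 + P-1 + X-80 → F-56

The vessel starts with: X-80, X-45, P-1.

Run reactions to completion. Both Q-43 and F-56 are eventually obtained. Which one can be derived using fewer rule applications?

Q-43

Q-43: X-80, P-1, and X-45 present → Q-43 forms (Rx 1). [1 rule application]
F-56: X-80, P-1, and X-45 present → Q-43 forms (Rx 1). Q-43, P-1, and X-80 present → F-56 forms (Rx 11). [2 rule applications]
Q-43 needs fewer.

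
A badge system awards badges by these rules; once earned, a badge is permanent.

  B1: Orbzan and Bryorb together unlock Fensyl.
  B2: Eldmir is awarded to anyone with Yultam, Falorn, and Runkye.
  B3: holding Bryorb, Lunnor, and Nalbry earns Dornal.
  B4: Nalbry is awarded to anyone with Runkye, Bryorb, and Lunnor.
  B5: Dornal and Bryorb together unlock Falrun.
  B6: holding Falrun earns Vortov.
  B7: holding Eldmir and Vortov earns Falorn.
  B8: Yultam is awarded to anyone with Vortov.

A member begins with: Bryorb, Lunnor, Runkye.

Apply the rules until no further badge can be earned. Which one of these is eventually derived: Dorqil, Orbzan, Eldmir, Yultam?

With Runkye, Bryorb, and Lunnor, Nalbry is earned (B4).
With Bryorb, Lunnor, and Nalbry, Dornal is earned (B3).
With Dornal and Bryorb, Falrun is earned (B5).
With Falrun, Vortov is earned (B6).
With Vortov, Yultam is earned (B8).
No rule produces Orbzan, and it is not given. Eldmir would need Yultam, Falorn, and Runkye (B2), but Falorn is never earned. No rule produces Dorqil, and it is not given.

Yultam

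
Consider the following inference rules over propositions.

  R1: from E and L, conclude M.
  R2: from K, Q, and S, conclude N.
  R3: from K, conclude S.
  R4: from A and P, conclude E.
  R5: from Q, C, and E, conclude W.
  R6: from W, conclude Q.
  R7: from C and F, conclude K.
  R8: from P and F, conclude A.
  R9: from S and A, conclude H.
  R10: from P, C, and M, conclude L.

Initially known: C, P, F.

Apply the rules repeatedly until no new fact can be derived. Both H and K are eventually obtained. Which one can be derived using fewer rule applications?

K

K: From C and F, R7 gives K. [1 rule application]
H: C and F hold, so K follows (R7). P and F hold, so A follows (R8). From K, R3 gives S. S and A hold, so H follows (R9). [4 rule applications]
K needs fewer.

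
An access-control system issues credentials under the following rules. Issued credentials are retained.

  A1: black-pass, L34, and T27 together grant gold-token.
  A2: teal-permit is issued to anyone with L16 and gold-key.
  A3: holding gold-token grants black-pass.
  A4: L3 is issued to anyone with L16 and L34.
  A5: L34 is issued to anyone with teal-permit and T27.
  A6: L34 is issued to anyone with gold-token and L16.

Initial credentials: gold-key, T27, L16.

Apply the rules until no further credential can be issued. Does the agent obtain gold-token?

gold-token would need black-pass, L34, and T27 (A1), but black-pass is never granted.

No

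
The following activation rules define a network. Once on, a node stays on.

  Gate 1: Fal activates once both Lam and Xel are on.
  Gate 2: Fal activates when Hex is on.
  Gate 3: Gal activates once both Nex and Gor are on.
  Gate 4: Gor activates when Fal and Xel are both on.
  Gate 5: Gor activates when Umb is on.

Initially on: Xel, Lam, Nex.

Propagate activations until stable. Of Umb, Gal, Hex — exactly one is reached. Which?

Gal

Lam and Xel are on, so Fal activates (Gate 1).
Fal and Xel are on, so Gor activates (Gate 4).
Nex and Gor are on, so Gal activates (Gate 3).
No rule produces Hex, and it is not given. No rule produces Umb, and it is not given.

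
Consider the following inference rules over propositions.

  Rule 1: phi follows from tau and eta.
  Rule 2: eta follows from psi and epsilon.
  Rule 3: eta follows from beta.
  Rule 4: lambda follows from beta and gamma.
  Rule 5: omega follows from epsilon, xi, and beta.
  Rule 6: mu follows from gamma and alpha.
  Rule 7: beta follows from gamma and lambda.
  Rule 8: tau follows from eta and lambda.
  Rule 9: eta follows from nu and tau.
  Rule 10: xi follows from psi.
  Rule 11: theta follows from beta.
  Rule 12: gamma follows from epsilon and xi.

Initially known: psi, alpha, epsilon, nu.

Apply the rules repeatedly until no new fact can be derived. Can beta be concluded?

No

beta would need gamma and lambda (Rule 7), but lambda is never established.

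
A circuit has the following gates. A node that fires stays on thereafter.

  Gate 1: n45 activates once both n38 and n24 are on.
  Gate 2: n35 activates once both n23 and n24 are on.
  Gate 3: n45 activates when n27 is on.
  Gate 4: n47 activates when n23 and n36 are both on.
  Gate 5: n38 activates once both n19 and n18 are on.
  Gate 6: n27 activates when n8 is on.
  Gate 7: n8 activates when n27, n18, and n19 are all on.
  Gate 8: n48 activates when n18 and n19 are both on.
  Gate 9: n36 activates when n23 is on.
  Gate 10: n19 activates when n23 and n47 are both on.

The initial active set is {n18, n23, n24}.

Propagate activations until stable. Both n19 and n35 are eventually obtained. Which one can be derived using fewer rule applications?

n35: n23 and n24 are on, so n35 activates (Gate 2). [1 rule application]
n19: Gate 9: n23 on → n36 on. n23 and n36 are on, so n47 activates (Gate 4). n23 and n47 are on, so n19 activates (Gate 10). [3 rule applications]
n35 needs fewer.

n35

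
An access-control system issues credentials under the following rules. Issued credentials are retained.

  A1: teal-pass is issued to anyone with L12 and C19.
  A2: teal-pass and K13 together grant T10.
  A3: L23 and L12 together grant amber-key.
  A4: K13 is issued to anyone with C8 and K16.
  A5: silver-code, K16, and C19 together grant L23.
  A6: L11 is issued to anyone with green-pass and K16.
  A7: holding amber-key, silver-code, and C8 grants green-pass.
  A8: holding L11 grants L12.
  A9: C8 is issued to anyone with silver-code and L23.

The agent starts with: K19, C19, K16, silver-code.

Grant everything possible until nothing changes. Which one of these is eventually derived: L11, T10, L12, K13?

K13

Holding silver-code, K16, and C19 grants L23 (A5).
Holding silver-code and L23 grants C8 (A9).
Holding C8 and K16 grants K13 (A4).
L11 would need green-pass and K16 (A6), but green-pass is never granted. T10 would need teal-pass and K13 (A2), but teal-pass is never granted. L12 would need L11 (A8), but L11 is never granted.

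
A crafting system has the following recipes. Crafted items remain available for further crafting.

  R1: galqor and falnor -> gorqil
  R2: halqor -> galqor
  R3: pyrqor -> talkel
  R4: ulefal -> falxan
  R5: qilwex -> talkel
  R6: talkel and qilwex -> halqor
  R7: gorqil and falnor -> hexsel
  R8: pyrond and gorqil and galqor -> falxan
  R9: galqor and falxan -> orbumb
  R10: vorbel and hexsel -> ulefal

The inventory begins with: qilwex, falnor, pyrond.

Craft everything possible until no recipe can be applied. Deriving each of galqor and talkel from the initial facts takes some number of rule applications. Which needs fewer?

talkel

talkel: qilwex -> talkel (R5). [1 rule application]
galqor: qilwex -> talkel (R5). talkel and qilwex -> halqor (R6). Using R2, halqor makes galqor. [3 rule applications]
talkel needs fewer.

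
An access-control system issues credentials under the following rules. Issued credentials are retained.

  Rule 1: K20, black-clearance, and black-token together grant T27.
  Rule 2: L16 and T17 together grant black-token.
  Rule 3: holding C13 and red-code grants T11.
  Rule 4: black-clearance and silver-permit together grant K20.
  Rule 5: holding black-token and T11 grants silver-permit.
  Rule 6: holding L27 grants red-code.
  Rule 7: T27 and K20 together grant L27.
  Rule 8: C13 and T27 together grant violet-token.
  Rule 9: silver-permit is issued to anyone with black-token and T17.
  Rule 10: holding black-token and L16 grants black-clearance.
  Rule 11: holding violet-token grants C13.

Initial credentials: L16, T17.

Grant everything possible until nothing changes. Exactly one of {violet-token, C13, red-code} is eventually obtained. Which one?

Holding L16 and T17 grants black-token (Rule 2).
Holding black-token and L16 grants black-clearance (Rule 10).
Holding black-token and T17 grants silver-permit (Rule 9).
Holding black-clearance and silver-permit grants K20 (Rule 4).
Holding K20, black-clearance, and black-token grants T27 (Rule 1).
Holding T27 and K20 grants L27 (Rule 7).
Holding L27 grants red-code (Rule 6).
C13 would need violet-token (Rule 11), but violet-token is never granted. violet-token would need C13 and T27 (Rule 8), but C13 is never granted.

red-code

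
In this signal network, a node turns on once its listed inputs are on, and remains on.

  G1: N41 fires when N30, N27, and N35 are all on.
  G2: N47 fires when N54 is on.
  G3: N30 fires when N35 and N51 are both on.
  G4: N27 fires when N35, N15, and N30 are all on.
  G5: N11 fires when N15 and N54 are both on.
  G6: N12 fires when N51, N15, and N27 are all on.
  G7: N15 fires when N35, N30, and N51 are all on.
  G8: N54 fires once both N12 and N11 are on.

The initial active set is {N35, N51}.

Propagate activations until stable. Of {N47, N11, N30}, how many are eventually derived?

G3: N35 and N51 on → N30 on.
N47 would need N54 (G2), but N54 never turns on.
N11 would need N15 and N54 (G5), but N54 never turns on.
N30: reached.
Reached: N30 — 1 of the 3.

1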